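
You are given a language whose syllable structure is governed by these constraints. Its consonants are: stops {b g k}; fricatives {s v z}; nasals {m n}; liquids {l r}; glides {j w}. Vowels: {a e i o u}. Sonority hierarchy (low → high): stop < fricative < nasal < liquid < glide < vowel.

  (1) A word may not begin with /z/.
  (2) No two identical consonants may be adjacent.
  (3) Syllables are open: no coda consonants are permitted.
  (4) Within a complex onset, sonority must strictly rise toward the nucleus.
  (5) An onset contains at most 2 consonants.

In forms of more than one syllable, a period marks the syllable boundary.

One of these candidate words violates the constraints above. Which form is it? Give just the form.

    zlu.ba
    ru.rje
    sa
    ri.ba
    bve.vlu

zlu.ba

zlu.ba — violates constraint 1: word begins with /z/ → not permitted
ru.rje — σ1 onset /r/, coda /∅/ ok; σ2 onset /rj/ (4→5 rises), coda /∅/ ok → permitted
sa — σ1 onset /s/, coda /∅/ ok → permitted
ri.ba — σ1 onset /r/, coda /∅/ ok; σ2 onset /b/, coda /∅/ ok → permitted
bve.vlu — σ1 onset /bv/ (1→2 rises), coda /∅/ ok; σ2 onset /vl/ (2→4 rises), coda /∅/ ok → permitted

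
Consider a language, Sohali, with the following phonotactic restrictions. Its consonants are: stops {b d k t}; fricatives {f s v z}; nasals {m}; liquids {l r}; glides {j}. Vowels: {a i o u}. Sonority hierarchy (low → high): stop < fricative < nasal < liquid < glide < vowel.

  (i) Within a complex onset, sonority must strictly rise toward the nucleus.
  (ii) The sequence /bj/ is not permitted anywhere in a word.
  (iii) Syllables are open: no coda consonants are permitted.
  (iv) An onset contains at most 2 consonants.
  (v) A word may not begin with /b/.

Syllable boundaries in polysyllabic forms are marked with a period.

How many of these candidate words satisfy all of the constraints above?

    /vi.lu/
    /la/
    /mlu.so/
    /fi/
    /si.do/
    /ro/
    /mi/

/vi.lu/ — σ1 onset /v/, coda /∅/ ok; σ2 onset /l/, coda /∅/ ok → licit
/la/ — σ1 onset /l/, coda /∅/ ok → licit
/mlu.so/ — σ1 onset /ml/ (3→4 rises), coda /∅/ ok; σ2 onset /s/, coda /∅/ ok → licit
/fi/ — σ1 onset /f/, coda /∅/ ok → licit
/si.do/ — σ1 onset /s/, coda /∅/ ok; σ2 onset /d/, coda /∅/ ok → licit
/ro/ — σ1 onset /r/, coda /∅/ ok → licit
/mi/ — σ1 onset /m/, coda /∅/ ok → licit
Licit: /vi.lu/, /la/, /mlu.so/, /fi/, /si.do/, /ro/, /mi/ → 7.

7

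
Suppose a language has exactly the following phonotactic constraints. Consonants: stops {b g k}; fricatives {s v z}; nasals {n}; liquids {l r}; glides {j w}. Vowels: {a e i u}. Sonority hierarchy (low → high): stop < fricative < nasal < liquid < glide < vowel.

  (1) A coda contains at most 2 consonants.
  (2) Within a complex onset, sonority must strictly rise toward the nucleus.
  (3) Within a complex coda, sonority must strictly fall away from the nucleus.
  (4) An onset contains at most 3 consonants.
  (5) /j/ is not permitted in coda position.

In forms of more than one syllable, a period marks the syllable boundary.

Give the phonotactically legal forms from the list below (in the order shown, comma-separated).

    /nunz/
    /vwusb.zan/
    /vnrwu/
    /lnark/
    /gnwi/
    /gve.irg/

/nunz/ — σ1 onset /n/, coda /nz/ (3→2 falls) ok → phonotactically legal
/vwusb.zan/ — σ1 onset /vw/ (2→5 rises), coda /sb/ (2→1 falls) ok; σ2 onset /z/, coda /n/ ok → phonotactically legal
/vnrwu/ — violates constraint 4: syllable 1 onset /vnrw/ has 4 consonants (> 3) → phonotactically illegal
/lnark/ — violates constraint 2: syllable 1 onset /ln/: /l/ (liquid, 4) → /n/ (nasal, 3) does not rise → phonotactically illegal
/gnwi/ — σ1 onset /gnw/ (1→3→5 rises), coda /∅/ ok → phonotactically legal
/gve.irg/ — σ1 onset /gv/ (1→2 rises), coda /∅/ ok; σ2 onset /∅/, coda /rg/ (4→1 falls) ok → phonotactically legal

/nunz/, /vwusb.zan/, /gnwi/, /gve.irg/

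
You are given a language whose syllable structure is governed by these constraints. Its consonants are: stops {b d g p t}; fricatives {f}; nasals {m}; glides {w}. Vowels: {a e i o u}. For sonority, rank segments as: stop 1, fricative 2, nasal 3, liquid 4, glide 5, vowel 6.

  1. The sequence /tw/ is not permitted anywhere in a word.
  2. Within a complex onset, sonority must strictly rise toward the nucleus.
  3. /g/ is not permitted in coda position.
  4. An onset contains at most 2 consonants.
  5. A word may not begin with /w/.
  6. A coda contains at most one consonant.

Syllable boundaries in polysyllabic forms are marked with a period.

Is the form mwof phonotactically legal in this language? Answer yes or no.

yes

mwof — σ1 onset /mw/ (3→5 rises), coda /f/ ok → phonotactically legal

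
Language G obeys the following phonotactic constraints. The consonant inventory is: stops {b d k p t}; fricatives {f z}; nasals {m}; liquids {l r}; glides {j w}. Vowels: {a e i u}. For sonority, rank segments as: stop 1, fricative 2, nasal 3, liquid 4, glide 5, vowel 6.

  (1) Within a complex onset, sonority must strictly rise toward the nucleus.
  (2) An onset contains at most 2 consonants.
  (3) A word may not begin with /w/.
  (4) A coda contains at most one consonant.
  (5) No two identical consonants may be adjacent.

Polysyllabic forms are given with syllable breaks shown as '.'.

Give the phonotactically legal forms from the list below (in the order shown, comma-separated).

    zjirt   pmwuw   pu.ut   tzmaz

pu.ut

zjirt — violates constraint 4: syllable 1 coda /rt/ has 2 consonants (> 1) → phonotactically illegal
pmwuw — violates constraint 2: syllable 1 onset /pmw/ has 3 consonants (> 2) → phonotactically illegal
pu.ut — σ1 onset /p/, coda /∅/ ok; σ2 onset /∅/, coda /t/ ok → phonotactically legal
tzmaz — violates constraint 2: syllable 1 onset /tzm/ has 3 consonants (> 2) → phonotactically illegal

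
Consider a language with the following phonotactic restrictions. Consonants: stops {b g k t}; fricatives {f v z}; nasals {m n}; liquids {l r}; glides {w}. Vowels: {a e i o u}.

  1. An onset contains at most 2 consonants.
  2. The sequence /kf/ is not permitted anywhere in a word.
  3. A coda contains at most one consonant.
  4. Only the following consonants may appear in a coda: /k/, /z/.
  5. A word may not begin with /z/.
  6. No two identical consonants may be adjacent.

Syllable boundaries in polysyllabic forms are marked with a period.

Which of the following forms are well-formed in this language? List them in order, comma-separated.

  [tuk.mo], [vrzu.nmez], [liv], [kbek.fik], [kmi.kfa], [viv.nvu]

[tuk.mo] — σ1 onset /t/, coda /k/ ok; σ2 onset /m/, coda /∅/ ok → well-formed
[vrzu.nmez] — violates constraint 1: syllable 1 onset /vrz/ has 3 consonants (> 2) → ill-formed
[liv] — violates constraint 4: syllable 1 coda contains /v/, which is not a licensed coda consonant → ill-formed
[kbek.fik] — violates constraint 2: contains banned sequence /kf/ → ill-formed
[kmi.kfa] — violates constraint 2: contains banned sequence /kf/ → ill-formed
[viv.nvu] — violates constraint 4: syllable 1 coda contains /v/, which is not a licensed coda consonant → ill-formed

[tuk.mo]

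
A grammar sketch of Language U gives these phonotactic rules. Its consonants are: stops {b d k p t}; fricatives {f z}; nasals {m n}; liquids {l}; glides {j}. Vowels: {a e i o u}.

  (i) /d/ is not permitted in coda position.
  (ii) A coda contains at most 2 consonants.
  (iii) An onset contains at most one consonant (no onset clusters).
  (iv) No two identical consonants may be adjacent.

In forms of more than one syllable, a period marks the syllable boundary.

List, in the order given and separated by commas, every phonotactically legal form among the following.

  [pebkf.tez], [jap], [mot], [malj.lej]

[jap], [mot], [malj.lej]

[pebkf.tez] — violates constraint (ii): syllable 1 coda /bkf/ has 3 consonants (> 2) → phonotactically illegal
[jap] — σ1 onset /j/, coda /p/ ok → phonotactically legal
[mot] — σ1 onset /m/, coda /t/ ok → phonotactically legal
[malj.lej] — σ1 onset /m/, coda /lj/ (2C) ok; σ2 onset /l/, coda /j/ ok → phonotactically legal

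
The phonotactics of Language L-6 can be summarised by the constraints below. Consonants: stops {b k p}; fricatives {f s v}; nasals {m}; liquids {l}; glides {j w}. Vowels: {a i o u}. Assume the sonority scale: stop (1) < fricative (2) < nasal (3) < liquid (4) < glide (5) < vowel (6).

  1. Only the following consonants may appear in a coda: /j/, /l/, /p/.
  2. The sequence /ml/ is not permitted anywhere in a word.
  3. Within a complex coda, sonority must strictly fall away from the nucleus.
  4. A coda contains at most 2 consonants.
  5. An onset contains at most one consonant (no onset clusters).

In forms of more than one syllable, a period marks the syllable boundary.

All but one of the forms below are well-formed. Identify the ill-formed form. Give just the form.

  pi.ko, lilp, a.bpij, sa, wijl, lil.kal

pi.ko — σ1 onset /p/, coda /∅/ ok; σ2 onset /k/, coda /∅/ ok → well-formed
lilp — σ1 onset /l/, coda /lp/ (4→1 falls) ok → well-formed
a.bpij — violates constraint 5: syllable 2 onset /bp/ has 2 consonants (> 1) → ill-formed
sa — σ1 onset /s/, coda /∅/ ok → well-formed
wijl — σ1 onset /w/, coda /jl/ (5→4 falls) ok → well-formed
lil.kal — σ1 onset /l/, coda /l/ ok; σ2 onset /k/, coda /l/ ok → well-formed

a.bpij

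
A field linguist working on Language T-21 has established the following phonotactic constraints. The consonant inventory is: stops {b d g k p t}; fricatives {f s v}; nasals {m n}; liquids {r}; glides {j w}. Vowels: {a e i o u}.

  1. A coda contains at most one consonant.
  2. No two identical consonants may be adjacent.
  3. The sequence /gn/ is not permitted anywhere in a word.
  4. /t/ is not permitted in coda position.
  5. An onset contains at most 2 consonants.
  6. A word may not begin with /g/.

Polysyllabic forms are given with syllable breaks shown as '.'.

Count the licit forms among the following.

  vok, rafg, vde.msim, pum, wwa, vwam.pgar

vok — σ1 onset /v/, coda /k/ ok → licit
rafg — violates constraint 1: syllable 1 coda /fg/ has 2 consonants (> 1) → illicit
vde.msim — σ1 onset /vd/ (2C), coda /∅/ ok; σ2 onset /ms/ (2C), coda /m/ ok → licit
pum — σ1 onset /p/, coda /m/ ok → licit
wwa — violates constraint 2: adjacent identical consonants /ww/ → illicit
vwam.pgar — σ1 onset /vw/ (2C), coda /m/ ok; σ2 onset /pg/ (2C), coda /r/ ok → licit
Licit: vok, vde.msim, pum, vwam.pgar → 4.

4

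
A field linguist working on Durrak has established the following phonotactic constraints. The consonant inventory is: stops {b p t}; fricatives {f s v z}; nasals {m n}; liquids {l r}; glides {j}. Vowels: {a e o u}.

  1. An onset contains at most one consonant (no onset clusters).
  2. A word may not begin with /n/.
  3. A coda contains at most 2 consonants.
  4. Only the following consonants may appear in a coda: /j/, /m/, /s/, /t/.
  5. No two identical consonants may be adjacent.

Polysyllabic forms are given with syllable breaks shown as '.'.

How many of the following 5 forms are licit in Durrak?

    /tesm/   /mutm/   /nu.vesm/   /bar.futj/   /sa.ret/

/tesm/ — σ1 onset /t/, coda /sm/ (2C) ok → licit
/mutm/ — σ1 onset /m/, coda /tm/ (2C) ok → licit
/nu.vesm/ — violates constraint 2: word begins with /n/ → illicit
/bar.futj/ — violates constraint 4: syllable 1 coda contains /r/, which is not a licensed coda consonant → illicit
/sa.ret/ — σ1 onset /s/, coda /∅/ ok; σ2 onset /r/, coda /t/ ok → licit
Licit: /tesm/, /mutm/, /sa.ret/ → 3.

3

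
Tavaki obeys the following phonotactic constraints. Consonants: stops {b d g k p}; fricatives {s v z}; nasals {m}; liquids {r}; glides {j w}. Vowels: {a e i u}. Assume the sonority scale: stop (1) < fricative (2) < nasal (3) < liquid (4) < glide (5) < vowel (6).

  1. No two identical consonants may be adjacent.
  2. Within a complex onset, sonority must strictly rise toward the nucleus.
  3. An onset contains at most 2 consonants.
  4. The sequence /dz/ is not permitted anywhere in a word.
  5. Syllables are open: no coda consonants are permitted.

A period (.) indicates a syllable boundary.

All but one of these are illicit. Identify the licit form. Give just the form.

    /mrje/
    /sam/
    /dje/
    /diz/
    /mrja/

/dje/

/mrje/ — violates constraint 3: syllable 1 onset /mrj/ has 3 consonants (> 2) → illicit
/sam/ — violates constraint 5: syllable 1 coda /m/ has 1 consonant (> 0) → illicit
/dje/ — σ1 onset /dj/ (1→5 rises), coda /∅/ ok → licit
/diz/ — violates constraint 5: syllable 1 coda /z/ has 1 consonant (> 0) → illicit
/mrja/ — violates constraint 3: syllable 1 onset /mrj/ has 3 consonants (> 2) → illicit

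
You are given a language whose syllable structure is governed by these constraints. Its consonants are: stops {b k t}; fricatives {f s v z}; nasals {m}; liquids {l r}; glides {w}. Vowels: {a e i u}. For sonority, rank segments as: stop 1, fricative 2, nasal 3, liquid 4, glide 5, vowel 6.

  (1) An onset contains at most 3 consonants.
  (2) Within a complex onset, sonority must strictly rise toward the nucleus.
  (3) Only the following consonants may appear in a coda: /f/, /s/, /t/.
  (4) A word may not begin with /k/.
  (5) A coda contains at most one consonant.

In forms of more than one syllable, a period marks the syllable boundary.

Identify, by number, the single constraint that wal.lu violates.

wal.lu: syllable 1 coda contains /l/, which is not a licensed coda consonant.
This is a violation of constraint 3: "Only the following consonants may appear in a coda: /f/, /s/, /t/."
The remaining constraints (1, 2, 4, 5) are satisfied.

3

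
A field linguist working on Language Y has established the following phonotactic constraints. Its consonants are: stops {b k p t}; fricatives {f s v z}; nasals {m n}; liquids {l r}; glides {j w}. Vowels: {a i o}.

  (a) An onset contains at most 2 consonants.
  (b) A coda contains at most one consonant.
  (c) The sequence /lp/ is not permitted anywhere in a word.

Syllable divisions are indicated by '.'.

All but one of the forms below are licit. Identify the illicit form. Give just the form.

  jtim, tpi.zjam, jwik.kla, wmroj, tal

jtim — σ1 onset /jt/ (2C), coda /m/ ok → licit
tpi.zjam — σ1 onset /tp/ (2C), coda /∅/ ok; σ2 onset /zj/ (2C), coda /m/ ok → licit
jwik.kla — σ1 onset /jw/ (2C), coda /k/ ok; σ2 onset /kl/ (2C), coda /∅/ ok → licit
wmroj — violates constraint (a): syllable 1 onset /wmr/ has 3 consonants (> 2) → illicit
tal — σ1 onset /t/, coda /l/ ok → licit

wmroj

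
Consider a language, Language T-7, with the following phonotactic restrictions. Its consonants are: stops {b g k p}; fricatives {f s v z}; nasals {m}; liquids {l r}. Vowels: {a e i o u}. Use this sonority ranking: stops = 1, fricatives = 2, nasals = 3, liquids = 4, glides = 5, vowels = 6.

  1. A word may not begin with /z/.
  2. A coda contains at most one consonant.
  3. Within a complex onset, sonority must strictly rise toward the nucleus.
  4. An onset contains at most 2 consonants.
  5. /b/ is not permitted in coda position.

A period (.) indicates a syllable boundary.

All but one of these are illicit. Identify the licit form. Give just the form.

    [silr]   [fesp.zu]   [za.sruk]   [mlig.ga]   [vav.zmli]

[silr] — violates constraint 2: syllable 1 coda /lr/ has 2 consonants (> 1) → illicit
[fesp.zu] — violates constraint 2: syllable 1 coda /sp/ has 2 consonants (> 1) → illicit
[za.sruk] — violates constraint 1: word begins with /z/ → illicit
[mlig.ga] — σ1 onset /ml/ (3→4 rises), coda /g/ ok; σ2 onset /g/, coda /∅/ ok → licit
[vav.zmli] — violates constraint 4: syllable 2 onset /zml/ has 3 consonants (> 2) → illicit

[mlig.ga]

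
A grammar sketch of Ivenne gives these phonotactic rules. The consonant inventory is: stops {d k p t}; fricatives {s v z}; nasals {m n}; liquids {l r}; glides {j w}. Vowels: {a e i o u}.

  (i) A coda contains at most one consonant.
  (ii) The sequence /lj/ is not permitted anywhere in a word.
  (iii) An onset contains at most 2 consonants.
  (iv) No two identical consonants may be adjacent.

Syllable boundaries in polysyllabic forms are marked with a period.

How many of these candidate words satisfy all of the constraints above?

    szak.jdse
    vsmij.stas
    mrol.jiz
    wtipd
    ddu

0

szak.jdse — violates constraint (iii): syllable 2 onset /jds/ has 3 consonants (> 2) → not permitted
vsmij.stas — violates constraint (iii): syllable 1 onset /vsm/ has 3 consonants (> 2) → not permitted
mrol.jiz — violates constraint (ii): contains banned sequence /lj/ → not permitted
wtipd — violates constraint (i): syllable 1 coda /pd/ has 2 consonants (> 1) → not permitted
ddu — violates constraint (iv): adjacent identical consonants /dd/ → not permitted
No form is permitted → 0.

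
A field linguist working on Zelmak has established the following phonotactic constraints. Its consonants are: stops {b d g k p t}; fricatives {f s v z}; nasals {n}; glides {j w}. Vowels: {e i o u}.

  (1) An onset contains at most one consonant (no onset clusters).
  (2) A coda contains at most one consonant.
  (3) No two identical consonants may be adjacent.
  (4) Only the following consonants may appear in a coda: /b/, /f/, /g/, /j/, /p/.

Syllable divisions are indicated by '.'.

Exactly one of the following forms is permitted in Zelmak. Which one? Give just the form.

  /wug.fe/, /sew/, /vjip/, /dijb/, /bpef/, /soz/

/wug.fe/

/wug.fe/ — σ1 onset /w/, coda /g/ ok; σ2 onset /f/, coda /∅/ ok → permitted
/sew/ — violates constraint 4: syllable 1 coda contains /w/, which is not a licensed coda consonant → not permitted
/vjip/ — violates constraint 1: syllable 1 onset /vj/ has 2 consonants (> 1) → not permitted
/dijb/ — violates constraint 2: syllable 1 coda /jb/ has 2 consonants (> 1) → not permitted
/bpef/ — violates constraint 1: syllable 1 onset /bp/ has 2 consonants (> 1) → not permitted
/soz/ — violates constraint 4: syllable 1 coda contains /z/, which is not a licensed coda consonant → not permitted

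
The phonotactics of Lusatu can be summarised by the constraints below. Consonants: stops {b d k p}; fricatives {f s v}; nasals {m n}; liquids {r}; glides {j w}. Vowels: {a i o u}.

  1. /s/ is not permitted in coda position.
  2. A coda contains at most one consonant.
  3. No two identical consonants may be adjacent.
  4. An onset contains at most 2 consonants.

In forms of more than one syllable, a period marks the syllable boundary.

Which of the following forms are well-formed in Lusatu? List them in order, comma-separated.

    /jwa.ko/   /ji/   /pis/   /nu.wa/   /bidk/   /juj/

/jwa.ko/ — σ1 onset /jw/ (2C), coda /∅/ ok; σ2 onset /k/, coda /∅/ ok → well-formed
/ji/ — σ1 onset /j/, coda /∅/ ok → well-formed
/pis/ — violates constraint 1: syllable 1 coda contains /s/ → ill-formed
/nu.wa/ — σ1 onset /n/, coda /∅/ ok; σ2 onset /w/, coda /∅/ ok → well-formed
/bidk/ — violates constraint 2: syllable 1 coda /dk/ has 2 consonants (> 1) → ill-formed
/juj/ — σ1 onset /j/, coda /j/ ok → well-formed

/jwa.ko/, /ji/, /nu.wa/, /juj/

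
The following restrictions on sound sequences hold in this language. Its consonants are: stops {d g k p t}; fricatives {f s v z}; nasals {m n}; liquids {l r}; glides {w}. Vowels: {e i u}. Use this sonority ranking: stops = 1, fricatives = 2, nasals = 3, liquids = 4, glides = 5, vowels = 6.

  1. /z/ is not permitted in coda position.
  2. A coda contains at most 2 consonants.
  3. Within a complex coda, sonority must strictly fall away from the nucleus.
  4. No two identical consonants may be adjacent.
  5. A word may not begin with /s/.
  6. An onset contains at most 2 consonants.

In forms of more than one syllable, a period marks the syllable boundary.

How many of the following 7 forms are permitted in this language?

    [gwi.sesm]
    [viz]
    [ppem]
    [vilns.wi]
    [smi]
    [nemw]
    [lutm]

[gwi.sesm] — violates constraint 3: syllable 2 coda /sm/: /s/ (fricative, 2) → /m/ (nasal, 3) does not fall → not permitted
[viz] — violates constraint 1: syllable 1 coda contains /z/ → not permitted
[ppem] — violates constraint 4: adjacent identical consonants /pp/ → not permitted
[vilns.wi] — violates constraint 2: syllable 1 coda /lns/ has 3 consonants (> 2) → not permitted
[smi] — violates constraint 5: word begins with /s/ → not permitted
[nemw] — violates constraint 3: syllable 1 coda /mw/: /m/ (nasal, 3) → /w/ (glide, 5) does not fall → not permitted
[lutm] — violates constraint 3: syllable 1 coda /tm/: /t/ (stop, 1) → /m/ (nasal, 3) does not fall → not permitted
No form is permitted → 0.

0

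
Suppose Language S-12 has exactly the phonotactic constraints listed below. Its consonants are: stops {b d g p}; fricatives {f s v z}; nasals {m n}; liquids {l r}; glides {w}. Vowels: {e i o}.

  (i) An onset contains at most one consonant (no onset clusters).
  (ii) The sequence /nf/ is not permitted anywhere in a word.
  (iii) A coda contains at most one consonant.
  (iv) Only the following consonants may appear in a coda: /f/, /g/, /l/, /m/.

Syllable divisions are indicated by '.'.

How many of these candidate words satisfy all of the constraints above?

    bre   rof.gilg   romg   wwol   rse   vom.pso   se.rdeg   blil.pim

0

bre — violates constraint (i): syllable 1 onset /br/ has 2 consonants (> 1) → phonotactically illegal
rof.gilg — violates constraint (iii): syllable 2 coda /lg/ has 2 consonants (> 1) → phonotactically illegal
romg — violates constraint (iii): syllable 1 coda /mg/ has 2 consonants (> 1) → phonotactically illegal
wwol — violates constraint (i): syllable 1 onset /ww/ has 2 consonants (> 1) → phonotactically illegal
rse — violates constraint (i): syllable 1 onset /rs/ has 2 consonants (> 1) → phonotactically illegal
vom.pso — violates constraint (i): syllable 2 onset /ps/ has 2 consonants (> 1) → phonotactically illegal
se.rdeg — violates constraint (i): syllable 2 onset /rd/ has 2 consonants (> 1) → phonotactically illegal
blil.pim — violates constraint (i): syllable 1 onset /bl/ has 2 consonants (> 1) → phonotactically illegal
No form is phonotactically legal → 0.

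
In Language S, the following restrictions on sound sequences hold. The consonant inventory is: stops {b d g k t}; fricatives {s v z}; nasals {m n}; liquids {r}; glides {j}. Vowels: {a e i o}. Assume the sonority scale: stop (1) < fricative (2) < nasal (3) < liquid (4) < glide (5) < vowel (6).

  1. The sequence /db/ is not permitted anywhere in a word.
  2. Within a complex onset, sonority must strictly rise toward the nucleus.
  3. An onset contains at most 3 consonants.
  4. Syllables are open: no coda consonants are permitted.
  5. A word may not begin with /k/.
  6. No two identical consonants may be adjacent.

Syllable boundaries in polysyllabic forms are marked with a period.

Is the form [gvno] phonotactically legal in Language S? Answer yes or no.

yes

[gvno] — σ1 onset /gvn/ (1→2→3 rises), coda /∅/ ok → phonotactically legal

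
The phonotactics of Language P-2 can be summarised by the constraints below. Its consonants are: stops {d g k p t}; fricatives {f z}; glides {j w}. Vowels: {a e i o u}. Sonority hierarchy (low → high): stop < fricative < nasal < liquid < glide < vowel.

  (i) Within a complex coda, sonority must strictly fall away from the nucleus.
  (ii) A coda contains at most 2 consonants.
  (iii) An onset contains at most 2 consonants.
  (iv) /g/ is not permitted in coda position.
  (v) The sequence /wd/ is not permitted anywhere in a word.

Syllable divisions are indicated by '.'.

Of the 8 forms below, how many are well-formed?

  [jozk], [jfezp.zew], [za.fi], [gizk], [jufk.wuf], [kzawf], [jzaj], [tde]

[jozk] — σ1 onset /j/, coda /zk/ (2→1 falls) ok → well-formed
[jfezp.zew] — σ1 onset /jf/ (2C), coda /zp/ (2→1 falls) ok; σ2 onset /z/, coda /w/ ok → well-formed
[za.fi] — σ1 onset /z/, coda /∅/ ok; σ2 onset /f/, coda /∅/ ok → well-formed
[gizk] — σ1 onset /g/, coda /zk/ (2→1 falls) ok → well-formed
[jufk.wuf] — σ1 onset /j/, coda /fk/ (2→1 falls) ok; σ2 onset /w/, coda /f/ ok → well-formed
[kzawf] — σ1 onset /kz/ (2C), coda /wf/ (5→2 falls) ok → well-formed
[jzaj] — σ1 onset /jz/ (2C), coda /j/ ok → well-formed
[tde] — σ1 onset /td/ (2C), coda /∅/ ok → well-formed
Well-formed: [jozk], [jfezp.zew], [za.fi], [gizk], [jufk.wuf], [kzawf], [jzaj], [tde] → 8.

8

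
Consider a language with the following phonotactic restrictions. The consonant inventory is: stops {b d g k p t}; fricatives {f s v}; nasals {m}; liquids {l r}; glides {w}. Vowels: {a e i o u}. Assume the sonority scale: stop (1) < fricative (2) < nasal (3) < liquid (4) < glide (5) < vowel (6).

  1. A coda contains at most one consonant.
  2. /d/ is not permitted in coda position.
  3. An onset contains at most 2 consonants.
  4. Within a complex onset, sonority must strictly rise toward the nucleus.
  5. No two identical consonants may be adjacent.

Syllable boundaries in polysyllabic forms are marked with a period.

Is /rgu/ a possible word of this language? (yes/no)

/rgu/ — violates constraint 4: syllable 1 onset /rg/: /r/ (liquid, 4) → /g/ (stop, 1) does not rise → phonotactically illegal

no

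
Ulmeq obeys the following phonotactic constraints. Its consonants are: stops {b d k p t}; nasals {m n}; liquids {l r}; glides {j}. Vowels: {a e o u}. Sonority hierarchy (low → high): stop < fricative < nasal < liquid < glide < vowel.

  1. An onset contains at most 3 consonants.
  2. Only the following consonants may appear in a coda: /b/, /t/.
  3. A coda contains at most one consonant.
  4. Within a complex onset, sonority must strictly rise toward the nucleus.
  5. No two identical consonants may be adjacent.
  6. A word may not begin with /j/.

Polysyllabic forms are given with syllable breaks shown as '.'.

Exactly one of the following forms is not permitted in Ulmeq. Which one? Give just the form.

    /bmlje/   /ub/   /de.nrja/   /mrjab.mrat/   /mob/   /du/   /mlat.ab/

/bmlje/ — violates constraint 1: syllable 1 onset /bmlj/ has 4 consonants (> 3) → not permitted
/ub/ — σ1 onset /∅/, coda /b/ ok → permitted
/de.nrja/ — σ1 onset /d/, coda /∅/ ok; σ2 onset /nrj/ (3→4→5 rises), coda /∅/ ok → permitted
/mrjab.mrat/ — σ1 onset /mrj/ (3→4→5 rises), coda /b/ ok; σ2 onset /mr/ (3→4 rises), coda /t/ ok → permitted
/mob/ — σ1 onset /m/, coda /b/ ok → permitted
/du/ — σ1 onset /d/, coda /∅/ ok → permitted
/mlat.ab/ — σ1 onset /ml/ (3→4 rises), coda /t/ ok; σ2 onset /∅/, coda /b/ ok → permitted

/bmlje/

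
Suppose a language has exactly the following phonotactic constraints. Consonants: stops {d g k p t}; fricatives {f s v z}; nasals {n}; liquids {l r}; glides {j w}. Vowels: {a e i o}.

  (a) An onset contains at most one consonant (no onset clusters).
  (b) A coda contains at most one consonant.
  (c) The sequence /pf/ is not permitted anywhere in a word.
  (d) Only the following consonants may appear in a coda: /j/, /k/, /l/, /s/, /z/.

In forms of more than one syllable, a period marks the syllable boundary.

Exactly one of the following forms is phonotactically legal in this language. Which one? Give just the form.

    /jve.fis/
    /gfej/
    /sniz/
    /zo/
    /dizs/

/jve.fis/ — violates constraint (a): syllable 1 onset /jv/ has 2 consonants (> 1) → phonotactically illegal
/gfej/ — violates constraint (a): syllable 1 onset /gf/ has 2 consonants (> 1) → phonotactically illegal
/sniz/ — violates constraint (a): syllable 1 onset /sn/ has 2 consonants (> 1) → phonotactically illegal
/zo/ — σ1 onset /z/, coda /∅/ ok → phonotactically legal
/dizs/ — violates constraint (b): syllable 1 coda /zs/ has 2 consonants (> 1) → phonotactically illegal

/zo/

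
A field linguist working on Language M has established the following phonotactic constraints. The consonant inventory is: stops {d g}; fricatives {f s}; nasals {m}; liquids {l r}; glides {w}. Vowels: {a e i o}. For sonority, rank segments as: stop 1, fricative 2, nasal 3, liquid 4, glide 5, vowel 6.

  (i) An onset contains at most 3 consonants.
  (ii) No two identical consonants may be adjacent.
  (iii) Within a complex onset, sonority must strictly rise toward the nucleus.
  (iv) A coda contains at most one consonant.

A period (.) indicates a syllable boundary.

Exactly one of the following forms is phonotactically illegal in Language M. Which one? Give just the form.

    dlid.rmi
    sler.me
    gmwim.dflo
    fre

dlid.rmi — violates constraint (iii): syllable 2 onset /rm/: /r/ (liquid, 4) → /m/ (nasal, 3) does not rise → phonotactically illegal
sler.me — σ1 onset /sl/ (2→4 rises), coda /r/ ok; σ2 onset /m/, coda /∅/ ok → phonotactically legal
gmwim.dflo — σ1 onset /gmw/ (1→3→5 rises), coda /m/ ok; σ2 onset /dfl/ (1→2→4 rises), coda /∅/ ok → phonotactically legal
fre — σ1 onset /fr/ (2→4 rises), coda /∅/ ok → phonotactically legal

dlid.rmi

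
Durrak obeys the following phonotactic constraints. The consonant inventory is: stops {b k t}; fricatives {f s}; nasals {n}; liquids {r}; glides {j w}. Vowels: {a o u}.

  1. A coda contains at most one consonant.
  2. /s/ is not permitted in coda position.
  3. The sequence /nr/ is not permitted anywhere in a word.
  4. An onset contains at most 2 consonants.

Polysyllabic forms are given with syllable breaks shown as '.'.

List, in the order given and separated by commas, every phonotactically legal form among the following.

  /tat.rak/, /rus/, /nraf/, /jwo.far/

/tat.rak/ — σ1 onset /t/, coda /t/ ok; σ2 onset /r/, coda /k/ ok → phonotactically legal
/rus/ — violates constraint 2: syllable 1 coda contains /s/ → phonotactically illegal
/nraf/ — violates constraint 3: contains banned sequence /nr/ → phonotactically illegal
/jwo.far/ — σ1 onset /jw/ (2C), coda /∅/ ok; σ2 onset /f/, coda /r/ ok → phonotactically legal

/tat.rak/, /jwo.far/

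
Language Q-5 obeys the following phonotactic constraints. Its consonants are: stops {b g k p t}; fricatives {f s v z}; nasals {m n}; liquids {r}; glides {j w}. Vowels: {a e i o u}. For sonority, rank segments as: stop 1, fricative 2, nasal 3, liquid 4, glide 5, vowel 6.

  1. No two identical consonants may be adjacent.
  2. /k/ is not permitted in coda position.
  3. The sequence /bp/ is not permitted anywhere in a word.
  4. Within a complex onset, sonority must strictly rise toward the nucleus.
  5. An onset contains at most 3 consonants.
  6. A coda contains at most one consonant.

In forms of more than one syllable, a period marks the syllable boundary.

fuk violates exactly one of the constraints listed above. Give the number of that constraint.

2

fuk: syllable 1 coda contains /k/.
This is a violation of constraint 2: "/k/ is not permitted in coda position."
The remaining constraints (1, 3, 4, 5, 6) are satisfied.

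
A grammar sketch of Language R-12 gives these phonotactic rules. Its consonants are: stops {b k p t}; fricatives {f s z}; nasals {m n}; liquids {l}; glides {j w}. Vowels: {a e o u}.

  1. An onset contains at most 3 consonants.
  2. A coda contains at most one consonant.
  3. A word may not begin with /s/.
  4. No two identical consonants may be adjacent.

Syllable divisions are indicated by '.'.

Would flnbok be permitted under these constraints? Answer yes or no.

flnbok — violates constraint 1: syllable 1 onset /flnb/ has 4 consonants (> 3) → not permitted

no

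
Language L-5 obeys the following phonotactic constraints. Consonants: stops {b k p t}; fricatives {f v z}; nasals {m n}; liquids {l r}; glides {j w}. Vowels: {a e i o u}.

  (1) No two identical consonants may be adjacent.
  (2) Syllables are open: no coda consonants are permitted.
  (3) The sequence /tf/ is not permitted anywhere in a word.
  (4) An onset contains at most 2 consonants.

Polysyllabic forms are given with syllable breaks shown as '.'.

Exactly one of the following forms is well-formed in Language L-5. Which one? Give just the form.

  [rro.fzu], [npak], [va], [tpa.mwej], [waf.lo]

[rro.fzu] — violates constraint 1: adjacent identical consonants /rr/ → ill-formed
[npak] — violates constraint 2: syllable 1 coda /k/ has 1 consonant (> 0) → ill-formed
[va] — σ1 onset /v/, coda /∅/ ok → well-formed
[tpa.mwej] — violates constraint 2: syllable 2 coda /j/ has 1 consonant (> 0) → ill-formed
[waf.lo] — violates constraint 2: syllable 1 coda /f/ has 1 consonant (> 0) → ill-formed

[va]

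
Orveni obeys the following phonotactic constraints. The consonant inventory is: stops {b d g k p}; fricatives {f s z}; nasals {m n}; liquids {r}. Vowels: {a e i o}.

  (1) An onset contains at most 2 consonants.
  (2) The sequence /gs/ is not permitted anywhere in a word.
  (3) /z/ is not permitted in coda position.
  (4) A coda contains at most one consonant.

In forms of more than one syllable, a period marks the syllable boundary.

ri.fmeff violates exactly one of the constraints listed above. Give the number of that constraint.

ri.fmeff: syllable 2 coda /ff/ has 2 consonants (> 1).
This is a violation of constraint 4: "A coda contains at most one consonant."
The remaining constraints (1, 2, 3) are satisfied.

4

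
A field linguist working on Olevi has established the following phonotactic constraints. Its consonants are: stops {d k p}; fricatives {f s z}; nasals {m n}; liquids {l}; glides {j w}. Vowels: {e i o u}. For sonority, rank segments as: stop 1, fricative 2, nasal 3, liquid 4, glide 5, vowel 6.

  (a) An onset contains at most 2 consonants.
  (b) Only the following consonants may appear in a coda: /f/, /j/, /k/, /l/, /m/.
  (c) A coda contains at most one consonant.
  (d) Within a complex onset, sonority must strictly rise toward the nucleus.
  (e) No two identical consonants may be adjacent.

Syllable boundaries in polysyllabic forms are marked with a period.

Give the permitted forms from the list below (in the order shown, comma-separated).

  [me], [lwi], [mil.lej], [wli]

[me] — σ1 onset /m/, coda /∅/ ok → permitted
[lwi] — σ1 onset /lw/ (4→5 rises), coda /∅/ ok → permitted
[mil.lej] — violates constraint (e): adjacent identical consonants /ll/ → not permitted
[wli] — violates constraint (d): syllable 1 onset /wl/: /w/ (glide, 5) → /l/ (liquid, 4) does not rise → not permitted

[me], [lwi]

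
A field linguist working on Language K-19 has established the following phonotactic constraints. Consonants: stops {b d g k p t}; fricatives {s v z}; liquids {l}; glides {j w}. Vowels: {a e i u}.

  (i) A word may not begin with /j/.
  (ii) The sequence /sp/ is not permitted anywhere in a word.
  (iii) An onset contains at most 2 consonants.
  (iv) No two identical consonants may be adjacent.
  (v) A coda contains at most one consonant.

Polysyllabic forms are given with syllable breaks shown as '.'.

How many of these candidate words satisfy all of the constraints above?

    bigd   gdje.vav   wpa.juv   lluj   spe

bigd — violates constraint (v): syllable 1 coda /gd/ has 2 consonants (> 1) → phonotactically illegal
gdje.vav — violates constraint (iii): syllable 1 onset /gdj/ has 3 consonants (> 2) → phonotactically illegal
wpa.juv — σ1 onset /wp/ (2C), coda /∅/ ok; σ2 onset /j/, coda /v/ ok → phonotactically legal
lluj — violates constraint (iv): adjacent identical consonants /ll/ → phonotactically illegal
spe — violates constraint (ii): contains banned sequence /sp/ → phonotactically illegal
Phonotactically legal: wpa.juv → 1.

1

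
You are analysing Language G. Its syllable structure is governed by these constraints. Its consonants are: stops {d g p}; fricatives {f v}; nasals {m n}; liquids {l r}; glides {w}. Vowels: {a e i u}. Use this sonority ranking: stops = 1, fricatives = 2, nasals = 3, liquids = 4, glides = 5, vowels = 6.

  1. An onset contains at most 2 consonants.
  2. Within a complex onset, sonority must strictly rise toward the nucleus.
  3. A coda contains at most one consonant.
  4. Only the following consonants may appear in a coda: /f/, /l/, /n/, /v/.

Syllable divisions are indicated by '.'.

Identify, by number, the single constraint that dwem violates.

4

dwem: syllable 1 coda contains /m/, which is not a licensed coda consonant.
This is a violation of constraint 4: "Only the following consonants may appear in a coda: /f/, /l/, /n/, /v/."
The remaining constraints (1, 2, 3) are satisfied.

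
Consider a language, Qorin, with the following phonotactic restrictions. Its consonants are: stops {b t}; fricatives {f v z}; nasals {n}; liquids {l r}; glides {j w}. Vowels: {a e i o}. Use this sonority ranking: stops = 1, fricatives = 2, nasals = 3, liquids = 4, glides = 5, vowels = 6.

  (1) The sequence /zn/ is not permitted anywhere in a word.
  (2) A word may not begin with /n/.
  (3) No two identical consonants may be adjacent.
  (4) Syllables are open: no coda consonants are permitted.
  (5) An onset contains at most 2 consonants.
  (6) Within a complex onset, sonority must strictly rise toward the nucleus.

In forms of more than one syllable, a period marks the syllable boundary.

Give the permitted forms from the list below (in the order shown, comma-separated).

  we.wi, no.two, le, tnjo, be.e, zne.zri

we.wi — σ1 onset /w/, coda /∅/ ok; σ2 onset /w/, coda /∅/ ok → permitted
no.two — violates constraint 2: word begins with /n/ → not permitted
le — σ1 onset /l/, coda /∅/ ok → permitted
tnjo — violates constraint 5: syllable 1 onset /tnj/ has 3 consonants (> 2) → not permitted
be.e — σ1 onset /b/, coda /∅/ ok; σ2 onset /∅/, coda /∅/ ok → permitted
zne.zri — violates constraint 1: contains banned sequence /zn/ → not permitted

we.wi, le, be.e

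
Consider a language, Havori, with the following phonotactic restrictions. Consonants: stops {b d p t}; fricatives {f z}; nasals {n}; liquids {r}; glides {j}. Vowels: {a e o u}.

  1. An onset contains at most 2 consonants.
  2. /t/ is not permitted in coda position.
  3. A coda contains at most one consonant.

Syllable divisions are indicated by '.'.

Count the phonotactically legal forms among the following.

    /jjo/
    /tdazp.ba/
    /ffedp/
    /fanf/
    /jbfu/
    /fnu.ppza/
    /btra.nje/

/jjo/ — σ1 onset /jj/ (2C), coda /∅/ ok → phonotactically legal
/tdazp.ba/ — violates constraint 3: syllable 1 coda /zp/ has 2 consonants (> 1) → phonotactically illegal
/ffedp/ — violates constraint 3: syllable 1 coda /dp/ has 2 consonants (> 1) → phonotactically illegal
/fanf/ — violates constraint 3: syllable 1 coda /nf/ has 2 consonants (> 1) → phonotactically illegal
/jbfu/ — violates constraint 1: syllable 1 onset /jbf/ has 3 consonants (> 2) → phonotactically illegal
/fnu.ppza/ — violates constraint 1: syllable 2 onset /ppz/ has 3 consonants (> 2) → phonotactically illegal
/btra.nje/ — violates constraint 1: syllable 1 onset /btr/ has 3 consonants (> 2) → phonotactically illegal
Phonotactically legal: /jjo/ → 1.

1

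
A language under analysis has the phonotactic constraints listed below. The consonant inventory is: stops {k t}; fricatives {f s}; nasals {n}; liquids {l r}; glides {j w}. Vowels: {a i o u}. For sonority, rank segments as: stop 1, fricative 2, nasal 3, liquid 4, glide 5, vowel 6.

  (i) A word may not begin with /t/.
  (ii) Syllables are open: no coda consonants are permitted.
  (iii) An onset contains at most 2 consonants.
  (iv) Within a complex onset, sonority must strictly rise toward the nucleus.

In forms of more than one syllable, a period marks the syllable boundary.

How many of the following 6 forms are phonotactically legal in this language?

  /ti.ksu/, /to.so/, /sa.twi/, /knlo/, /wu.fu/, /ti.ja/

/ti.ksu/ — violates constraint (i): word begins with /t/ → phonotactically illegal
/to.so/ — violates constraint (i): word begins with /t/ → phonotactically illegal
/sa.twi/ — σ1 onset /s/, coda /∅/ ok; σ2 onset /tw/ (1→5 rises), coda /∅/ ok → phonotactically legal
/knlo/ — violates constraint (iii): syllable 1 onset /knl/ has 3 consonants (> 2) → phonotactically illegal
/wu.fu/ — σ1 onset /w/, coda /∅/ ok; σ2 onset /f/, coda /∅/ ok → phonotactically legal
/ti.ja/ — violates constraint (i): word begins with /t/ → phonotactically illegal
Phonotactically legal: /sa.twi/, /wu.fu/ → 2.

2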